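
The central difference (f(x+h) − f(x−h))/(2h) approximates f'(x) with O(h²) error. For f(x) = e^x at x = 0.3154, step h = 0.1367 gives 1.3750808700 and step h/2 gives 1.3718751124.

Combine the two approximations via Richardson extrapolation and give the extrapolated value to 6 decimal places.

1.370807

The method has order 2: 2^2 = 4.
4*1.3718751124 = 5.4875004496; 5.4875004496 − 1.3750808700 = 4.1124195796
Denominator 4 − 1 = 3.
4.1124195796 ÷ 3 = 1.3708065265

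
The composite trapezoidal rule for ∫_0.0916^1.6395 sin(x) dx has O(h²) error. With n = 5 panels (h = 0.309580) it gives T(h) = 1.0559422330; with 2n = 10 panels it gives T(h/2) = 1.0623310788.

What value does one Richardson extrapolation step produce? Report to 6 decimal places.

1.064461

Order 2 gives 2^r = 4 and 2^r − 1 = 3.
Top: 4(1.0623310788) − (1.0559422330) = 3.1933820822
Extrapolated: 3.1933820822 / 3 = 1.0644606941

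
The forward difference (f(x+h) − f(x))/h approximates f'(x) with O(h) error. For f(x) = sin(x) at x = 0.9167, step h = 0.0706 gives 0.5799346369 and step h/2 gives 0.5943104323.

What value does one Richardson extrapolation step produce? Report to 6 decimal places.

0.608686

r = 1, so 2^r = 2.
2*0.5943104323 = 1.1886208646; subtract 0.5799346369 → 0.6086862277
(2*0.5943104323 − 0.5799346369)/(2 − 1) = 0.6086862277
Correction |R − A(h/2)| = 1.438e-02; gap |A(h/2) − A(h)| = 1.438e-02.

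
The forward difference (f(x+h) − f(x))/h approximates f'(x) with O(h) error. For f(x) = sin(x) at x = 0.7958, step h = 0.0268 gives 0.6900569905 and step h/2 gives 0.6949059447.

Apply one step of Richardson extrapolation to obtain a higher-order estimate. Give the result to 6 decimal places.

Leading term ∝ h^1; use weight 2 = 2^1.
Numerator 2·A(h/2) − A(h) = 2·0.6949059447 − 0.6900569905 = 0.6997548989
Divide by 2^1 − 1 = 1.
0.6997548989 ÷ 1 = 0.6997548989

0.699755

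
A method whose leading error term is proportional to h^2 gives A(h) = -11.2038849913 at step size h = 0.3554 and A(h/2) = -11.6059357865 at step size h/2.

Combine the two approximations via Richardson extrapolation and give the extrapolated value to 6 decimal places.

Order 2 gives 2^r = 4 and 2^r − 1 = 3.
4·(-11.6059357865) − (-11.2038849913) = -35.2198581547
(4·(-11.6059357865) − (-11.2038849913))/(4 − 1) = -11.7399527182

-11.739953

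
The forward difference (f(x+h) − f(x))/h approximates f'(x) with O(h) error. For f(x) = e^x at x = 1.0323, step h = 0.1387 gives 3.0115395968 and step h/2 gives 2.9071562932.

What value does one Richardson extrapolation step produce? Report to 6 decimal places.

2.802773

With r = 1 the leading error scales as h^1, so the weight is 2^1 = 2.
Top: 2(2.9071562932) − (3.0115395968) = 2.8027729896
Divide by 2^1 − 1 = 1.
So the Richardson estimate is 2.8027729896.
Shift from A(h/2): −0.1043833036.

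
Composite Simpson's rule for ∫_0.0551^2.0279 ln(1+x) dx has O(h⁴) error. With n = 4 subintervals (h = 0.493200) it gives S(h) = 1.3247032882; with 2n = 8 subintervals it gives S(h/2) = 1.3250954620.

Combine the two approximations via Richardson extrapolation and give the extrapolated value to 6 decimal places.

1.325122

Error is O(h^4); halving h shrinks it by 2^4 = 16.
Top: 16(1.3250954620) − (1.3247032882) = 19.8768241038
Denominator 16 − 1 = 15.
Extrapolated: 19.8768241038 / 15 = 1.3251216069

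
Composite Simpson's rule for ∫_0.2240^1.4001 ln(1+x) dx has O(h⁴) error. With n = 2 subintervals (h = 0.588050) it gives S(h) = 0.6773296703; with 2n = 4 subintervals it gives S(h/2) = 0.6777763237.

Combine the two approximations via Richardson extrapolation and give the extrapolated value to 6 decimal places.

0.677806

r = 4, so 2^r = 16.
16·0.6777763237 = 10.8444211792; 10.8444211792 − 0.6773296703 = 10.1670915089
10.1670915089 ÷ 15 = 0.6778061006
Shift from A(h/2): +0.0000297769.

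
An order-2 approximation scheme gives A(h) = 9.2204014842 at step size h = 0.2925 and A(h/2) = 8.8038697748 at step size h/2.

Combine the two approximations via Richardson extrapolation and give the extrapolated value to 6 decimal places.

8.665026

Error is O(h^2); halving h shrinks it by 2^2 = 4.
A(h/2) − A(h) = 8.8038697748 − 9.2204014842 = -0.4165317094
Correction (A(h/2) − A(h))/(4 − 1) = (-0.4165317094)/3 = -0.1388439031
R = 8.8038697748 − 0.1388439031 = 8.6650258717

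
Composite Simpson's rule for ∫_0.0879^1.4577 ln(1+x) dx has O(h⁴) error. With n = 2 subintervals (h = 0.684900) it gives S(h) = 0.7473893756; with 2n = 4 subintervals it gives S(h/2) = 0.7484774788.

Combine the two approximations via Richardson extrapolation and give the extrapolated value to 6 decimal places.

0.748550

Error is O(h^4); halving h shrinks it by 2^4 = 16.
Difference of the inputs: 0.7484774788 − 0.7473893756 = 0.0010881032
Correction (A(h/2) − A(h))/(16 − 1) = 0.0010881032/15 = 0.0000725402
R = A(h/2) + (A(h/2) − A(h))/15 = 0.7484774788 + 0.0000725402 = 0.7485500190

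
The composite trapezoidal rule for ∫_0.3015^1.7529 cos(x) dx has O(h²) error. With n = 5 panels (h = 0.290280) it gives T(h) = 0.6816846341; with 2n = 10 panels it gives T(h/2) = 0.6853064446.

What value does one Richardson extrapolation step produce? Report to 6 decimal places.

0.686514

The method has order 2: 2^2 = 4.
4·0.6853064446 = 2.7412257784; subtract 0.6816846341 → 2.0595411443
2.0595411443 ÷ 3 = 0.6865137148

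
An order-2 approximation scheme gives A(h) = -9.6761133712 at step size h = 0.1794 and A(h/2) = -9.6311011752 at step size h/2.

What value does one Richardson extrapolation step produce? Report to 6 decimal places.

Leading term ∝ h^2; use weight 4 = 2^2.
2^2·A(h/2) = -38.5244047008; minus A(h) gives -28.8482913296.
Extrapolated: (-28.8482913296) / 3 = -9.6160971099
Correction |R − A(h/2)| = 1.500e-02; gap |A(h/2) − A(h)| = 4.501e-02.

-9.616097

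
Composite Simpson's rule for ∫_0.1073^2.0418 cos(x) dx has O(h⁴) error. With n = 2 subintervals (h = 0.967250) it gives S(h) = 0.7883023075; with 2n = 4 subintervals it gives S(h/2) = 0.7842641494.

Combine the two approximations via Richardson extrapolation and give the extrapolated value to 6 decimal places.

Method order is 4; weight 2^4 = 16.
Weighted: 12.5482263904 − 0.7883023075 = 11.7599240829
Denominator 16 − 1 = 15.
11.7599240829 ÷ 15 = 0.7839949389

0.783995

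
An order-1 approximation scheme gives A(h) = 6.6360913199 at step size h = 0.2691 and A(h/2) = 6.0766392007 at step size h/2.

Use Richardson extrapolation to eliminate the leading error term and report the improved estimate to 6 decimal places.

5.517187

The method has order 1: 2^1 = 2.
2*6.0766392007 = 12.1532784014; subtract 6.6360913199 → 5.5171870815
Denominator 2 − 1 = 1.
So the Richardson estimate is 5.5171870815.
Gap between inputs: 5.595e-01; correction applied: −0.5594521192.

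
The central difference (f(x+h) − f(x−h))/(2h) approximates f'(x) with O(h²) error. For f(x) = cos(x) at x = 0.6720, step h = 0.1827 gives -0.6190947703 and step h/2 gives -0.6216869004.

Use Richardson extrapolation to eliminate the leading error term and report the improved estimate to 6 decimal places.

Method order is 2; weight 2^2 = 4.
Difference of the inputs: -0.6216869004 − (-0.6190947703) = -0.0025921301
Divide by 2^2 − 1 = 3: (-0.0025921301)/3 = -0.0008640434
R = -0.6216869004 − 0.0008640434 = -0.6225509438

-0.622551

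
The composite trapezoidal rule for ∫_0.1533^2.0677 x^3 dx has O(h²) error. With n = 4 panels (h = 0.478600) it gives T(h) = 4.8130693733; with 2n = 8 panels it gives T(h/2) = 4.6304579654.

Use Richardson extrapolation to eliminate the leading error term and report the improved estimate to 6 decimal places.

4.569587

Error is O(h^2); halving h shrinks it by 2^2 = 4.
4×4.6304579654 = 18.5218318616; 18.5218318616 − 4.8130693733 = 13.7087624883
R = 13.7087624883/3 = 4.5695874961
Shift from A(h/2): −0.0608704693.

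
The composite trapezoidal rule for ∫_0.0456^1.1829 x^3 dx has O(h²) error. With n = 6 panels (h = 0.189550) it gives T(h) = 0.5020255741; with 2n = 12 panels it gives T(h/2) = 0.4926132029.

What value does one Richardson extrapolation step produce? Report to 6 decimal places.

Order 2 gives 2^r = 4 and 2^r − 1 = 3.
Weighted: 1.9704528116 − 0.5020255741 = 1.4684272375
Denominator 4 − 1 = 3.
So the Richardson estimate is 0.4894757458.

0.489476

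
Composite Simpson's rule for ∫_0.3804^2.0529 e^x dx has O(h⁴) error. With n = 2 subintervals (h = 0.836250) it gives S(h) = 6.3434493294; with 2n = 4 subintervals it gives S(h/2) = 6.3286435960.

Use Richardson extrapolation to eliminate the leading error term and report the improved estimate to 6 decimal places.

With r = 4 the leading error scales as h^4, so the weight is 2^4 = 16.
Weighted: 101.2582975360 − 6.3434493294 = 94.9148482066
94.9148482066 ÷ 15 = 6.3276565471
Gap between inputs: 1.481e-02; correction applied: −0.0009870489.

6.327657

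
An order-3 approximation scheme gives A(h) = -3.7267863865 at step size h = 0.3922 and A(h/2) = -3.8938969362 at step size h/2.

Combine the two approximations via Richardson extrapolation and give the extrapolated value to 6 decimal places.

Method order is 3; weight 2^3 = 8.
Numerator 8×A(h/2) − A(h) = 8×(-3.8938969362) − (-3.7267863865) = -27.4243891031
R = (-27.4243891031)/7 = -3.9177698719

-3.917770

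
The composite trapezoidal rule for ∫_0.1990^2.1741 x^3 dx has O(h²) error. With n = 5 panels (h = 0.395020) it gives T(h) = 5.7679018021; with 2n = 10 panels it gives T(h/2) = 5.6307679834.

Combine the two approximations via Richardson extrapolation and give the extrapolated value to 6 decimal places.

Method order is 2; weight 2^2 = 4.
4*5.6307679834 = 22.5230719336; 22.5230719336 − 5.7679018021 = 16.7551701315
Denominator 4 − 1 = 3.
R = 16.7551701315/3 = 5.5850567105

5.585057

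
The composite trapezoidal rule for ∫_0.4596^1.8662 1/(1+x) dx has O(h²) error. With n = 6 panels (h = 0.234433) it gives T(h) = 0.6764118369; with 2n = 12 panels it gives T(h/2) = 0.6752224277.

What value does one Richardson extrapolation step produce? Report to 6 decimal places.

r = 2, so 2^r = 4.
Weighted: 2.7008897108 − 0.6764118369 = 2.0244778739
Divide by 2^2 − 1 = 3.
Result: 0.6748259580

0.674826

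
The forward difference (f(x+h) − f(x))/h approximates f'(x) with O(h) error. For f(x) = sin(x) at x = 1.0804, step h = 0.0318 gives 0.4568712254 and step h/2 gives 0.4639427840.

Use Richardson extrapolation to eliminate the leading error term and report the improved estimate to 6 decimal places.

Method order is 1; weight 2^1 = 2.
2^1 × A(h/2) = 0.9278855680; minus A(h) gives 0.4710143426.
Denominator 2 − 1 = 1.
Result: 0.4710143426

0.471014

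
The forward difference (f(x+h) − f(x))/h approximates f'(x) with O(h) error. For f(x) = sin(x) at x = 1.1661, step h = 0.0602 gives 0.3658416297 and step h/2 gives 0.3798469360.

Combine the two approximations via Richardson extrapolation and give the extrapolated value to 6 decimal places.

0.393852

Method order is 1; weight 2^1 = 2.
2^1·A(h/2) = 0.7596938720; minus A(h) gives 0.3938522423.
R = 0.3938522423/1 = 0.3938522423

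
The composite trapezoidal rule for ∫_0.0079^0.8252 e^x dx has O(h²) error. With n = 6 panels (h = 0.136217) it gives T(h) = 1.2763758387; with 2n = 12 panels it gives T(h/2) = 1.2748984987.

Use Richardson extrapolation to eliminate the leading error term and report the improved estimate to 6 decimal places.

1.274406

r = 2: numerator weight 4, denominator 3.
Top: 4(1.2748984987) − (1.2763758387) = 3.8232181561
(4*1.2748984987 − 1.2763758387)/(4 − 1) = 1.2744060520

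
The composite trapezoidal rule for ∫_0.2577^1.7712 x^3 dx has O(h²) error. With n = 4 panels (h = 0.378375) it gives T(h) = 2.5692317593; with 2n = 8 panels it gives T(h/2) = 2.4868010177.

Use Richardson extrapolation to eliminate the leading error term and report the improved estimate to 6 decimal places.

Error is O(h^2); halving h shrinks it by 2^2 = 4.
2^2×A(h/2) = 9.9472040708; minus A(h) gives 7.3779723115.
Extrapolated: 7.3779723115 / 3 = 2.4593241038
Gap between inputs: 8.243e-02; correction applied: −0.0274769139.

2.459324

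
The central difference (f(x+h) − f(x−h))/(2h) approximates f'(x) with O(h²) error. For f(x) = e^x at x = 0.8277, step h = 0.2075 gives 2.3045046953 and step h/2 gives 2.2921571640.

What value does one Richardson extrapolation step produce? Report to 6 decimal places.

2.288041

r = 2, so 2^r = 4.
Numerator 4·A(h/2) − A(h) = 4·2.2921571640 − 2.3045046953 = 6.8641239607
Denominator 4 − 1 = 3.
(4·2.2921571640 − 2.3045046953)/(4 − 1) = 2.2880413202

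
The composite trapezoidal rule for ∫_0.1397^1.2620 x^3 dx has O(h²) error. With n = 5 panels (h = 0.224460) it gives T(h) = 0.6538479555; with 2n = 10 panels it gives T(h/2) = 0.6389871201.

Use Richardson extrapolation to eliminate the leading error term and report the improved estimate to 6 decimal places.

0.634034

The method has order 2: 2^2 = 4.
4·0.6389871201 − 0.6538479555 = 1.9021005249
Divide by 2^2 − 1 = 3.
Extrapolated: 1.9021005249 / 3 = 0.6340335083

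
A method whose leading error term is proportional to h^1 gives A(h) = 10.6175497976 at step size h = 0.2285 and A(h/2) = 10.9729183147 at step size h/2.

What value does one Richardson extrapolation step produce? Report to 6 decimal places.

11.328287

Error is O(h^1); halving h shrinks it by 2^1 = 2.
Top: 2(10.9729183147) − (10.6175497976) = 11.3282868318
11.3282868318 ÷ 1 = 11.3282868318
Gap between inputs: 3.554e-01; correction applied: +0.3553685171.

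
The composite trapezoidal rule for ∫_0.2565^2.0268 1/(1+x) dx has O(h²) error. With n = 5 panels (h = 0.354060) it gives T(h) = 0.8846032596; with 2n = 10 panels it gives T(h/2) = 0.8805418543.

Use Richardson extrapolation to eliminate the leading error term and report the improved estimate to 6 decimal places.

r = 2, so 2^r = 4.
Numerator 4 × A(h/2) − A(h) = 4 × 0.8805418543 − 0.8846032596 = 2.6375641576
Denominator 4 − 1 = 3.
Result: 0.8791880525

0.879188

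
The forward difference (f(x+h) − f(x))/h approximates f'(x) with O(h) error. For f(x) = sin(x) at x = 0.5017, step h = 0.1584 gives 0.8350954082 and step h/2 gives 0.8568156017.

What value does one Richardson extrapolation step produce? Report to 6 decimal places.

0.878536

r = 1, so 2^r = 2.
Difference of the inputs: 0.8568156017 − 0.8350954082 = 0.0217201935
Divide by 2^1 − 1 = 1: 0.0217201935/1 = 0.0217201935
R = A(h/2) + (A(h/2) − A(h))/1 = 0.8568156017 + 0.0217201935 = 0.8785357952
Shift from A(h/2): +0.0217201935.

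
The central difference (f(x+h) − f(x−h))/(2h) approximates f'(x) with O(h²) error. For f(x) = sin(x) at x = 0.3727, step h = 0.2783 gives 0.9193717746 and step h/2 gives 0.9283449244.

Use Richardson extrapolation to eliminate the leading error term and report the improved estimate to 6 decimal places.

Method order is 2; weight 2^2 = 4.
Top: 4(0.9283449244) − (0.9193717746) = 2.7940079230
Divide by 2^2 − 1 = 3.
(4×0.9283449244 − 0.9193717746)/(4 − 1) = 0.9313359743

0.931336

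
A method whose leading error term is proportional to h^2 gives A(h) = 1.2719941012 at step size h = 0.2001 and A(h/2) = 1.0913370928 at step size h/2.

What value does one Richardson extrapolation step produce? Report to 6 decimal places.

1.031118

The method has order 2: 2^2 = 4.
4×1.0913370928 = 4.3653483712; subtract 1.2719941012 → 3.0933542700
(4×1.0913370928 − 1.2719941012)/(4 − 1) = 1.0311180900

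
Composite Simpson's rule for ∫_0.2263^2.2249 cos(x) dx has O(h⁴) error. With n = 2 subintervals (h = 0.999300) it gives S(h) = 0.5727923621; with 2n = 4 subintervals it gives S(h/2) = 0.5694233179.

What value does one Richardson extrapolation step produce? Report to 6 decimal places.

0.569199

r = 4: numerator weight 16, denominator 15.
16*0.5694233179 − 0.5727923621 = 8.5379807243
Divide by 2^4 − 1 = 15.
R = 8.5379807243/15 = 0.5691987150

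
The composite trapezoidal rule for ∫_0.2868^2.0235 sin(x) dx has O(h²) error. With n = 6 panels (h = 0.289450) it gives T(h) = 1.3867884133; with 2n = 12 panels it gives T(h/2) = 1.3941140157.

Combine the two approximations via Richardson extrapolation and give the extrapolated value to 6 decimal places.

The method has order 2: 2^2 = 4.
4×1.3941140157 − 1.3867884133 = 4.1896676495
Divide by 2^2 − 1 = 3.
So the Richardson estimate is 1.3965558832.

1.396556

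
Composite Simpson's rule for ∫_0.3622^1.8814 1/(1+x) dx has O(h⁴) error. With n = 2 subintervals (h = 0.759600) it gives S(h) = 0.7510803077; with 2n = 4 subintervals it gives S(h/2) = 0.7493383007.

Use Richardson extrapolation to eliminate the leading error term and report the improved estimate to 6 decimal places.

r = 4: numerator weight 16, denominator 15.
Weighted: 11.9894128112 − 0.7510803077 = 11.2383325035
Denominator 16 − 1 = 15.
11.2383325035 ÷ 15 = 0.7492221669
Gap between inputs: 1.742e-03; correction applied: −0.0001161338.

0.749222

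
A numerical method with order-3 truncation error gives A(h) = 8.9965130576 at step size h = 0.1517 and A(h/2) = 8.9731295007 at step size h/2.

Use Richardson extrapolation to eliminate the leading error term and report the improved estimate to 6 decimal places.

r = 3: numerator weight 8, denominator 7.
2^3·A(h/2) = 71.7850360056; minus A(h) gives 62.7885229480.
Denominator 8 − 1 = 7.
R = 62.7885229480/7 = 8.9697889926
Shift from A(h/2): −0.0033405081.

8.969789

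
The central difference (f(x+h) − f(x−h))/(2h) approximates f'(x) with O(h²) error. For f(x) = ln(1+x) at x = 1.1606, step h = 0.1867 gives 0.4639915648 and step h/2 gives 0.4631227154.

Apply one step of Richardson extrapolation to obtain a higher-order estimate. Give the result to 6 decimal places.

Leading term ∝ h^2; use weight 4 = 2^2.
Weighted: 1.8524908616 − 0.4639915648 = 1.3884992968
R = 1.3884992968/3 = 0.4628330989

0.462833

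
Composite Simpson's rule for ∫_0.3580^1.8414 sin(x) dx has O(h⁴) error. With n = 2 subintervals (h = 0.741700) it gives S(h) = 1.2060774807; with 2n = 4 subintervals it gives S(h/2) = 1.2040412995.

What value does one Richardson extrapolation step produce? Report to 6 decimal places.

1.203906

The method has order 4: 2^4 = 16.
Top: 16(1.2040412995) − (1.2060774807) = 18.0585833113
R = 18.0585833113/15 = 1.2039055541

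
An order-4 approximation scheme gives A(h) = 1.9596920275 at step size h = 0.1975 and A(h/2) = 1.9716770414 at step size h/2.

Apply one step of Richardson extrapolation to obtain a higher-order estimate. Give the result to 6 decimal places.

1.972476

Error is O(h^4); halving h shrinks it by 2^4 = 16.
Top: 16(1.9716770414) − (1.9596920275) = 29.5871406349
Divide by 2^4 − 1 = 15.
R = 29.5871406349/15 = 1.9724760423
Shift from A(h/2): +0.0007990009.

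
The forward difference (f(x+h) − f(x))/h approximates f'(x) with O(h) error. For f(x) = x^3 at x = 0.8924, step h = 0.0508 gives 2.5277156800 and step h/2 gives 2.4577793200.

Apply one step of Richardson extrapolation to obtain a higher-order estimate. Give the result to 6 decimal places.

2.387843

The method has order 1: 2^1 = 2.
2×2.4577793200 = 4.9155586400; 4.9155586400 − 2.5277156800 = 2.3878429600
2.3878429600 ÷ 1 = 2.3878429600
Correction |R − A(h/2)| = 6.994e-02; gap |A(h/2) − A(h)| = 6.994e-02.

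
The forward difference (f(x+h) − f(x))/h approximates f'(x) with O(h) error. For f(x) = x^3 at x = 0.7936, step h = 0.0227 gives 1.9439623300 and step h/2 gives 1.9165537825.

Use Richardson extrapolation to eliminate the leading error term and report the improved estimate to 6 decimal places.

1.889145

Order 1 gives 2^r = 2 and 2^r − 1 = 1.
Weighted: 3.8331075650 − 1.9439623300 = 1.8891452350
Divide by 2^1 − 1 = 1.
So the Richardson estimate is 1.8891452350.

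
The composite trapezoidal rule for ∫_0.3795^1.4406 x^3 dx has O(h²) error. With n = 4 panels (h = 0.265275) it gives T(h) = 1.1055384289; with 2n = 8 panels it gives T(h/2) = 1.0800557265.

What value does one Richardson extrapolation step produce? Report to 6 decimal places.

1.071561

The method has order 2: 2^2 = 4.
Numerator 4×A(h/2) − A(h) = 4×1.0800557265 − 1.1055384289 = 3.2146844771
Denominator 4 − 1 = 3.
So the Richardson estimate is 1.0715614924.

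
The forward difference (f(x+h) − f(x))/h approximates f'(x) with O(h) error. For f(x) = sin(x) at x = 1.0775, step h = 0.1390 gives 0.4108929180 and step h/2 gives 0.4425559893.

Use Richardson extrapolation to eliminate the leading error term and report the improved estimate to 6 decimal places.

Error is O(h^1); halving h shrinks it by 2^1 = 2.
Difference of the inputs: 0.4425559893 − 0.4108929180 = 0.0316630713
Divide by 2^1 − 1 = 1: 0.0316630713/1 = 0.0316630713
R = A(h/2) + (A(h/2) − A(h))/1 = 0.4425559893 + 0.0316630713 = 0.4742190606

0.474219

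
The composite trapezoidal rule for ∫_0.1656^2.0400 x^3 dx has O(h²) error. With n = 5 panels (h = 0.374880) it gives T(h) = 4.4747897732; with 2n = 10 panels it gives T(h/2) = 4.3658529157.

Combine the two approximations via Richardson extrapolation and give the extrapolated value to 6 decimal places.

4.329541

With r = 2 the leading error scales as h^2, so the weight is 2^2 = 4.
Weighted: 17.4634116628 − 4.4747897732 = 12.9886218896
Divide by 2^2 − 1 = 3.
R = 12.9886218896/3 = 4.3295406299
Shift from A(h/2): −0.0363122858.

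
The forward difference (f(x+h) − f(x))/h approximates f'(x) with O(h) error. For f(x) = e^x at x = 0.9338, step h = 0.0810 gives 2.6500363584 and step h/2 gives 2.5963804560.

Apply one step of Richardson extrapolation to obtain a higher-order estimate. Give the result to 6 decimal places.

r = 1: numerator weight 2, denominator 1.
Top: 2(2.5963804560) − (2.6500363584) = 2.5427245536
Extrapolated: 2.5427245536 / 1 = 2.5427245536
Correction |R − A(h/2)| = 5.366e-02; gap |A(h/2) − A(h)| = 5.366e-02.

2.542725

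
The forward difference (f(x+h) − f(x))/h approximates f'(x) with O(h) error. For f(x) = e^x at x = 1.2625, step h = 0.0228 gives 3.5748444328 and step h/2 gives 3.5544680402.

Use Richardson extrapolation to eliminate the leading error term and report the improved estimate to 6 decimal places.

Error is O(h^1); halving h shrinks it by 2^1 = 2.
Top: 2(3.5544680402) − (3.5748444328) = 3.5340916476
(2·3.5544680402 − 3.5748444328)/(2 − 1) = 3.5340916476

3.534092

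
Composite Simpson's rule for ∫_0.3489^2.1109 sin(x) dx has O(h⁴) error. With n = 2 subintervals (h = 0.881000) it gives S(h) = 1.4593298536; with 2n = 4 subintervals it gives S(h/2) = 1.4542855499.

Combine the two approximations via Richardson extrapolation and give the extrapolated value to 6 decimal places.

r = 4: numerator weight 16, denominator 15.
16·1.4542855499 = 23.2685687984; 23.2685687984 − 1.4593298536 = 21.8092389448
Extrapolated: 21.8092389448 / 15 = 1.4539492630

1.453949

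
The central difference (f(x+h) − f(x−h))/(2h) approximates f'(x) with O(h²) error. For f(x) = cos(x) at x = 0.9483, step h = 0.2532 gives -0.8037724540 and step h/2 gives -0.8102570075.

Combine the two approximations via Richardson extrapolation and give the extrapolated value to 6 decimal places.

-0.812419

With r = 2 the leading error scales as h^2, so the weight is 2^2 = 4.
Numerator 4×A(h/2) − A(h) = 4×(-0.8102570075) − (-0.8037724540) = -2.4372555760
Divide by 2^2 − 1 = 3.
R = (-2.4372555760)/3 = -0.8124185253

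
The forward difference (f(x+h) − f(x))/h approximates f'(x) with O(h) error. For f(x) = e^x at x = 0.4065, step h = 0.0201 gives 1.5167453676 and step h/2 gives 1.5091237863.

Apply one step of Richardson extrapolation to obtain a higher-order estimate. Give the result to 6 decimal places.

1.501502

The method has order 1: 2^1 = 2.
Top: 2(1.5091237863) − (1.5167453676) = 1.5015022050
Denominator 2 − 1 = 1.
Extrapolated: 1.5015022050 / 1 = 1.5015022050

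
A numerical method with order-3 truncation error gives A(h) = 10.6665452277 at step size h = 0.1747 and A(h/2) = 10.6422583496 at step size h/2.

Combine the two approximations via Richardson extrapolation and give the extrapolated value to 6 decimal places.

The method has order 3: 2^3 = 8.
Difference of the inputs: 10.6422583496 − 10.6665452277 = -0.0242868781
Divide by 2^3 − 1 = 7: (-0.0242868781)/7 = -0.0034695540
R = 10.6422583496 − 0.0034695540 = 10.6387887956
Gap between inputs: 2.429e-02; correction applied: −0.0034695540.

10.638789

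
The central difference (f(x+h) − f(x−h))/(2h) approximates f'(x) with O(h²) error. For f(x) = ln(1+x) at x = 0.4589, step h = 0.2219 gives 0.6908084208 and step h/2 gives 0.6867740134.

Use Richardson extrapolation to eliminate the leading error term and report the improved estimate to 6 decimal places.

Error is O(h^2); halving h shrinks it by 2^2 = 4.
Top: 4(0.6867740134) − (0.6908084208) = 2.0562876328
Denominator 4 − 1 = 3.
R = 2.0562876328/3 = 0.6854292109

0.685429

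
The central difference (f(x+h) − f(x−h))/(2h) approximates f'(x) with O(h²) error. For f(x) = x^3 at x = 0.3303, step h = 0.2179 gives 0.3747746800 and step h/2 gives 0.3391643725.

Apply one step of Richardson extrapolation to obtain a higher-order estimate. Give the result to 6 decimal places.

Order 2 gives 2^r = 4 and 2^r − 1 = 3.
4*0.3391643725 = 1.3566574900; subtract 0.3747746800 → 0.9818828100
Denominator 4 − 1 = 3.
Result: 0.3272942700

0.327294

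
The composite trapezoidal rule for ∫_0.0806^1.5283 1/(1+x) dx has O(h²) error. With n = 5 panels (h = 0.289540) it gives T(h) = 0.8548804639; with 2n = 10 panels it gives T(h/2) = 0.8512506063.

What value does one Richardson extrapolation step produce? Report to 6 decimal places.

Leading term ∝ h^2; use weight 4 = 2^2.
2^2·A(h/2) = 3.4050024252; minus A(h) gives 2.5501219613.
Divide by 2^2 − 1 = 3.
R = 2.5501219613/3 = 0.8500406538

0.850041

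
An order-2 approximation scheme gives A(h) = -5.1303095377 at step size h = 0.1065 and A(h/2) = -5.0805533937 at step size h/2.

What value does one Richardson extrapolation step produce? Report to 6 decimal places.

-5.063968

r = 2, so 2^r = 4.
4×(-5.0805533937) − (-5.1303095377) = -15.1919040371
R = (-15.1919040371)/3 = -5.0639680124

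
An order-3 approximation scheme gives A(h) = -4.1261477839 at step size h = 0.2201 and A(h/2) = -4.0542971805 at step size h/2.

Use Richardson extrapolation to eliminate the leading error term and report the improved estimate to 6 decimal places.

With r = 3 the leading error scales as h^3, so the weight is 2^3 = 8.
Numerator 8*A(h/2) − A(h) = 8*(-4.0542971805) − (-4.1261477839) = -28.3082296601
(-28.3082296601) ÷ 7 = -4.0440328086

-4.044033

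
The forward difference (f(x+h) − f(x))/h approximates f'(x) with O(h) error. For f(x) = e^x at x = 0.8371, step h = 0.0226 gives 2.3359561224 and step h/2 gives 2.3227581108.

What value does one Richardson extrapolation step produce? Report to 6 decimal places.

2.309560

r = 1: numerator weight 2, denominator 1.
2^1×A(h/2) = 4.6455162216; minus A(h) gives 2.3095600992.
Divide by 2^1 − 1 = 1.
So the Richardson estimate is 2.3095600992.
Gap between inputs: 1.320e-02; correction applied: −0.0131980116.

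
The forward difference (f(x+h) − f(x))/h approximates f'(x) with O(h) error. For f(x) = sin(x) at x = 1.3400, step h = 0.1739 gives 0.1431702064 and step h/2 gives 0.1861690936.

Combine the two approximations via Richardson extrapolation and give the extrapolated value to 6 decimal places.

0.229168

r = 1: numerator weight 2, denominator 1.
2·0.1861690936 − 0.1431702064 = 0.2291679808
Denominator 2 − 1 = 1.
(2·0.1861690936 − 0.1431702064)/(2 − 1) = 0.2291679808
Correction |R − A(h/2)| = 4.300e-02; gap |A(h/2) − A(h)| = 4.300e-02.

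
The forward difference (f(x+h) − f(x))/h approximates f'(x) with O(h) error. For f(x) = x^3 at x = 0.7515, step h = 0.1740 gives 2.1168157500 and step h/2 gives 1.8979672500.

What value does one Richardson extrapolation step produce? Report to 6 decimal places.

1.679119

Method order is 1; weight 2^1 = 2.
2*1.8979672500 − 2.1168157500 = 1.6791187500
R = 1.6791187500/1 = 1.6791187500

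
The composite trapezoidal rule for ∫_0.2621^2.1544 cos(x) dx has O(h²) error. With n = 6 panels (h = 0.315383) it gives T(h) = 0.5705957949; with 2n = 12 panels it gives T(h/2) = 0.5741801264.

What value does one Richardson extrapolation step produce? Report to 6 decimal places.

0.575375

The method has order 2: 2^2 = 4.
2^2×A(h/2) = 2.2967205056; minus A(h) gives 1.7261247107.
Divide by 2^2 − 1 = 3.
R = 1.7261247107/3 = 0.5753749036
Correction |R − A(h/2)| = 1.195e-03; gap |A(h/2) − A(h)| = 3.584e-03.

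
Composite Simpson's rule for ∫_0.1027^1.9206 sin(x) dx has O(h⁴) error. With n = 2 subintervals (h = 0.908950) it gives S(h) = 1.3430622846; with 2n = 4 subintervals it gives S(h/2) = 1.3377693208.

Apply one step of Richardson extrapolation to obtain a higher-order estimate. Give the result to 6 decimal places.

r = 4, so 2^r = 16.
Weighted: 21.4043091328 − 1.3430622846 = 20.0612468482
Divide by 2^4 − 1 = 15.
Extrapolated: 20.0612468482 / 15 = 1.3374164565

1.337416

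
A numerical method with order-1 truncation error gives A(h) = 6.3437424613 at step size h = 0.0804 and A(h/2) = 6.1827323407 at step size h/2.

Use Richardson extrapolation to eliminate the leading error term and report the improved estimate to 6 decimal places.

6.021722

Error is O(h^1); halving h shrinks it by 2^1 = 2.
2 × 6.1827323407 = 12.3654646814; subtract 6.3437424613 → 6.0217222201
Divide by 2^1 − 1 = 1.
Result: 6.0217222201
Correction |R − A(h/2)| = 1.610e-01; gap |A(h/2) − A(h)| = 1.610e-01.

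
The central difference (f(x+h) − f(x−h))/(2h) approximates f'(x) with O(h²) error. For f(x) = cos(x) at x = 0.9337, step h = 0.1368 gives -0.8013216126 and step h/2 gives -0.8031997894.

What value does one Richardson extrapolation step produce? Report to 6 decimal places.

-0.803826

Order 2 gives 2^r = 4 and 2^r − 1 = 3.
4*(-0.8031997894) = -3.2127991576; subtract (-0.8013216126) → -2.4114775450
(4*(-0.8031997894) − (-0.8013216126))/(4 − 1) = -0.8038258483
Gap between inputs: 1.878e-03; correction applied: −0.0006260589.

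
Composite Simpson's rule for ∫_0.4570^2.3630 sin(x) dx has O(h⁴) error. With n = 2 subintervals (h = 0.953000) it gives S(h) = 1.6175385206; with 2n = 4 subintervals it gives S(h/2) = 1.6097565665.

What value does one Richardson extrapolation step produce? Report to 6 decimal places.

1.609238

With r = 4 the leading error scales as h^4, so the weight is 2^4 = 16.
Numerator 16·A(h/2) − A(h) = 16·1.6097565665 − 1.6175385206 = 24.1385665434
24.1385665434 ÷ 15 = 1.6092377696
Gap between inputs: 7.782e-03; correction applied: −0.0005187969.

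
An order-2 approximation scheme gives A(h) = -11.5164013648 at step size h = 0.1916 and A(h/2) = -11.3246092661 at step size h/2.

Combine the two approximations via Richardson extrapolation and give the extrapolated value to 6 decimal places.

r = 2: numerator weight 4, denominator 3.
Weighted: (-45.2984370644) − (-11.5164013648) = -33.7820356996
Divide by 2^2 − 1 = 3.
(-33.7820356996) ÷ 3 = -11.2606785665
Shift from A(h/2): +0.0639306996.

-11.260679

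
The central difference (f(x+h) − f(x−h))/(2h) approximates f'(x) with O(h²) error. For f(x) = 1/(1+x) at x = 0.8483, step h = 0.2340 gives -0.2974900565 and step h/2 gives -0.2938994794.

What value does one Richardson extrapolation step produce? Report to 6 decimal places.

The method has order 2: 2^2 = 4.
Numerator 4*A(h/2) − A(h) = 4*(-0.2938994794) − (-0.2974900565) = -0.8781078611
(4*(-0.2938994794) − (-0.2974900565))/(4 − 1) = -0.2927026204

-0.292703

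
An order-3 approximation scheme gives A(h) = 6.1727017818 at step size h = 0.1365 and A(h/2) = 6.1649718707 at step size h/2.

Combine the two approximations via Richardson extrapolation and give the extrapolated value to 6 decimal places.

6.163868

Leading term ∝ h^3; use weight 8 = 2^3.
8*6.1649718707 = 49.3197749656; subtract 6.1727017818 → 43.1470731838
Denominator 8 − 1 = 7.
So the Richardson estimate is 6.1638675977.
Correction |R − A(h/2)| = 1.104e-03; gap |A(h/2) − A(h)| = 7.730e-03.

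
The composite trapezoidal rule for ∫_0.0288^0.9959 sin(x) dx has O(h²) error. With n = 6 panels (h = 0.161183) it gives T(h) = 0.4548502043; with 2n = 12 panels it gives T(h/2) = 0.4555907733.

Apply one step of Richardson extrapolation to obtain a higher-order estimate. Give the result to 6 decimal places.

With r = 2 the leading error scales as h^2, so the weight is 2^2 = 4.
2^2×A(h/2) = 1.8223630932; minus A(h) gives 1.3675128889.
Denominator 4 − 1 = 3.
Result: 0.4558376296

0.455838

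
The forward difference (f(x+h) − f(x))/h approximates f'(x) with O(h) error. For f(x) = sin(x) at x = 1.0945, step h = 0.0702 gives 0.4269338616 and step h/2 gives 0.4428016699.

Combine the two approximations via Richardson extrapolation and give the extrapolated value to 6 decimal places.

0.458669

Error is O(h^1); halving h shrinks it by 2^1 = 2.
Top: 2(0.4428016699) − (0.4269338616) = 0.4586694782
R = 0.4586694782/1 = 0.4586694782
Correction |R − A(h/2)| = 1.587e-02; gap |A(h/2) − A(h)| = 1.587e-02.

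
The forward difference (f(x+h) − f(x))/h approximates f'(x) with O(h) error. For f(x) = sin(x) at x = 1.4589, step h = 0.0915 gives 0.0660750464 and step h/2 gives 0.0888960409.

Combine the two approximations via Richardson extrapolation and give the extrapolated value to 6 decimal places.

0.111717

Error is O(h^1); halving h shrinks it by 2^1 = 2.
2^1*A(h/2) = 0.1777920818; minus A(h) gives 0.1117170354.
Denominator 2 − 1 = 1.
R = 0.1117170354/1 = 0.1117170354
Gap between inputs: 2.282e-02; correction applied: +0.0228209945.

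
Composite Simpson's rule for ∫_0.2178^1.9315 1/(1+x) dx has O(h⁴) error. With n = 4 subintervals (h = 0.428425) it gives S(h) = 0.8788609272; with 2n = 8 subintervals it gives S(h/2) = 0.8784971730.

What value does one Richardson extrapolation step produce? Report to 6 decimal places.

0.878473

Order 4 gives 2^r = 16 and 2^r − 1 = 15.
A(h/2) − A(h) = 0.8784971730 − 0.8788609272 = -0.0003637542
Divide by 2^4 − 1 = 15: (-0.0003637542)/15 = -0.0000242503
R = A(h/2) + (A(h/2) − A(h))/15 = 0.8784971730 − 0.0000242503 = 0.8784729227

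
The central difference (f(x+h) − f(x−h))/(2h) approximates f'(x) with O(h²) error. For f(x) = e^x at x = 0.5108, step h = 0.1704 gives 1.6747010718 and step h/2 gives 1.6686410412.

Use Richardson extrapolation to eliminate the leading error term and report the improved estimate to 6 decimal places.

1.666621

With r = 2 the leading error scales as h^2, so the weight is 2^2 = 4.
4*1.6686410412 = 6.6745641648; subtract 1.6747010718 → 4.9998630930
R = 4.9998630930/3 = 1.6666210310
Correction |R − A(h/2)| = 2.020e-03; gap |A(h/2) − A(h)| = 6.060e-03.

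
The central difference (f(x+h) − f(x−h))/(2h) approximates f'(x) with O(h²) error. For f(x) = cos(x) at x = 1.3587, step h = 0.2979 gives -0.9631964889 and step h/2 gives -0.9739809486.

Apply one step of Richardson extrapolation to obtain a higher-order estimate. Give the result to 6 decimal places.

Leading term ∝ h^2; use weight 4 = 2^2.
2^2×A(h/2) = -3.8959237944; minus A(h) gives -2.9327273055.
Extrapolated: (-2.9327273055) / 3 = -0.9775757685

-0.977576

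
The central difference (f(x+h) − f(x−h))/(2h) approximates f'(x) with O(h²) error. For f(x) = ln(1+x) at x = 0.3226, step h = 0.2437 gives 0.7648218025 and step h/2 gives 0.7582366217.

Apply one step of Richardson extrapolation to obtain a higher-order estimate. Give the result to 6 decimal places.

0.756042

r = 2, so 2^r = 4.
Top: 4(0.7582366217) − (0.7648218025) = 2.2681246843
Extrapolated: 2.2681246843 / 3 = 0.7560415614
Correction |R − A(h/2)| = 2.195e-03; gap |A(h/2) − A(h)| = 6.585e-03.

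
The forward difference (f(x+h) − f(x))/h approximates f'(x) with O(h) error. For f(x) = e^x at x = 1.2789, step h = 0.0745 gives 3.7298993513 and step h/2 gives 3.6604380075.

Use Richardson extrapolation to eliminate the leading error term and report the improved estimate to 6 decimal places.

r = 1, so 2^r = 2.
2·3.6604380075 = 7.3208760150; 7.3208760150 − 3.7298993513 = 3.5909766637
Denominator 2 − 1 = 1.
So the Richardson estimate is 3.5909766637.
Correction |R − A(h/2)| = 6.946e-02; gap |A(h/2) − A(h)| = 6.946e-02.

3.590977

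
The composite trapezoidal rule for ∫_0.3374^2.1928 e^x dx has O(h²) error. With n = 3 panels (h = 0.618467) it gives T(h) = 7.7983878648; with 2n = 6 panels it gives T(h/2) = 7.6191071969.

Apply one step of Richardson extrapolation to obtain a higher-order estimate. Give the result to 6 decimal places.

7.559347

Order 2 gives 2^r = 4 and 2^r − 1 = 3.
Weighted: 30.4764287876 − 7.7983878648 = 22.6780409228
22.6780409228 ÷ 3 = 7.5593469743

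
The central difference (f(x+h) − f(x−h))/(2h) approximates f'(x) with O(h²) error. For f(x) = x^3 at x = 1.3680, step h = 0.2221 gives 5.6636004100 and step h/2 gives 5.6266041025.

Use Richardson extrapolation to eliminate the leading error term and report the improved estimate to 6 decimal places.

Method order is 2; weight 2^2 = 4.
4×5.6266041025 = 22.5064164100; subtract 5.6636004100 → 16.8428160000
(4×5.6266041025 − 5.6636004100)/(4 − 1) = 5.6142720000

5.614272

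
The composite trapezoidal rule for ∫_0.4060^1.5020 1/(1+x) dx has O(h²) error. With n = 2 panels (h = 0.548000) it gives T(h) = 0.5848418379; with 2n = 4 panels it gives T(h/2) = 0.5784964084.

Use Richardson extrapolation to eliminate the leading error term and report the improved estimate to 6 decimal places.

r = 2, so 2^r = 4.
Weighted: 2.3139856336 − 0.5848418379 = 1.7291437957
Divide by 2^2 − 1 = 3.
1.7291437957 ÷ 3 = 0.5763812652

0.576381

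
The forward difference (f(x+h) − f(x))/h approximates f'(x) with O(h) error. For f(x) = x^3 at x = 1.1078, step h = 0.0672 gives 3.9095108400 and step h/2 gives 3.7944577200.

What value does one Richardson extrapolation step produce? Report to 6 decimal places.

3.679405

Leading term ∝ h^1; use weight 2 = 2^1.
2^1×A(h/2) = 7.5889154400; minus A(h) gives 3.6794046000.
3.6794046000 ÷ 1 = 3.6794046000
Correction |R − A(h/2)| = 1.151e-01; gap |A(h/2) − A(h)| = 1.151e-01.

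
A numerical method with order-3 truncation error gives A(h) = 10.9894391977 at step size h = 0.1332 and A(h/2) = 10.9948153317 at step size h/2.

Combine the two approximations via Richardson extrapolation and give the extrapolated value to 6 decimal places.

With r = 3 the leading error scales as h^3, so the weight is 2^3 = 8.
Numerator 8·A(h/2) − A(h) = 8·10.9948153317 − 10.9894391977 = 76.9690834559
Divide by 2^3 − 1 = 7.
R = 76.9690834559/7 = 10.9955833508

10.995583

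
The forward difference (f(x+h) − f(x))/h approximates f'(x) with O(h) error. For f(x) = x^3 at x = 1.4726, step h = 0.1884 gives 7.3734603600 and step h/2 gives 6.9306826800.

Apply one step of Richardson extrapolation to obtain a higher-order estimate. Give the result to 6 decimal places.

Order 1 gives 2^r = 2 and 2^r − 1 = 1.
2^1*A(h/2) = 13.8613653600; minus A(h) gives 6.4879050000.
R = 6.4879050000/1 = 6.4879050000

6.487905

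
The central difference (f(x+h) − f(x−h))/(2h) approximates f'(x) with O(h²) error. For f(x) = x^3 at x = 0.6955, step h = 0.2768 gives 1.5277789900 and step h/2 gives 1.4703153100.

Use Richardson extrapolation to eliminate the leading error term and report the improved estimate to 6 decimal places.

r = 2: numerator weight 4, denominator 3.
Numerator 4×A(h/2) − A(h) = 4×1.4703153100 − 1.5277789900 = 4.3534822500
Denominator 4 − 1 = 3.
4.3534822500 ÷ 3 = 1.4511607500

1.451161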